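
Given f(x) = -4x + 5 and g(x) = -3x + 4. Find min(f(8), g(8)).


f(8) = -27
g(8) = -20
min = -27

-27


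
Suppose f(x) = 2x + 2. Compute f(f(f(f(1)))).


46


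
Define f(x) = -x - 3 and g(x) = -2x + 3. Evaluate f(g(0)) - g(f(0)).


f(g(0)) = -6
g(f(0)) = 9
Difference = -15

-15


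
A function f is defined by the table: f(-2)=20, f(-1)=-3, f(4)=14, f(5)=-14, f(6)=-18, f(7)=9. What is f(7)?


Reading from the table at x = 7

9


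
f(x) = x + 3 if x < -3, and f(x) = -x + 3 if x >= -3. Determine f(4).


4 satisfies x >= -3
f(4) = -1

-1


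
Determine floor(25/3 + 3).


25/3 = 8.3333
8.3333 + 3 = 11.3333
floor(11.3333) = 11

11


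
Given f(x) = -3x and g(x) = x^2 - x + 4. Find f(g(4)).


g(4) = 16
f(16) = -48

-48


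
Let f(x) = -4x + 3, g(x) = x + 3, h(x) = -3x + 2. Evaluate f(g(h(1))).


h(1) = -1
g(-1) = 2
f(2) = -5

-5


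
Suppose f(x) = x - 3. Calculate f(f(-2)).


f(-2) = -5
f(-5) = -8

-8


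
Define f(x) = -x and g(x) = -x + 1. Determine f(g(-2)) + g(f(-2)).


f(g(-2)) = -3
g(f(-2)) = -1
Sum = -4

-4


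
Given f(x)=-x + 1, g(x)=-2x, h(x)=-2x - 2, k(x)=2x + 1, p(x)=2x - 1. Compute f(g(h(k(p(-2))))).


p(-2) = -5
k(-5) = -9
h(-9) = 16
g(16) = -32
f(-32) = 33

33


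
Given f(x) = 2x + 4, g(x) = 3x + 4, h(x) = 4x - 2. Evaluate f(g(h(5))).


h(5) = 18
g(18) = 58
f(58) = 120

120


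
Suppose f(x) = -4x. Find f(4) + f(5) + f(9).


f(4) = -16
f(5) = -20
f(9) = -36
Sum = -72

-72


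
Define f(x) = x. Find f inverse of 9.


Solve x = 9
x = (9) / 1 = 9

9


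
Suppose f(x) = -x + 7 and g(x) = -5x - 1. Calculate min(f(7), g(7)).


f(7) = 0
g(7) = -36
min = -36

-36


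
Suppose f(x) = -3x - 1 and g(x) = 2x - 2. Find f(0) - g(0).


1


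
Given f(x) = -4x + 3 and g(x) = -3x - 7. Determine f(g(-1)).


g(-1) = -4
f(-4) = 19

19


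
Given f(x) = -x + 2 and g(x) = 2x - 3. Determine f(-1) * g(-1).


f(-1) = 3
g(-1) = -5
Product = -15

-15


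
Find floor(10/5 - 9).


10/5 = 2
2 - 9 = -7
floor(-7) = -7

-7


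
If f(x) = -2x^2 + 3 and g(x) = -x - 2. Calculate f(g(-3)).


g(-3) = 1
f(1) = (-2)*(1)^2 + 3 = 1

1


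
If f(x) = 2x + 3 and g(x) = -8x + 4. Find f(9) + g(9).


f(9) = 21
g(9) = -68
Sum = -47

-47


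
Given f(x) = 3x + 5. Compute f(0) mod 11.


f(0) = 5
5 mod 11 = 5

5


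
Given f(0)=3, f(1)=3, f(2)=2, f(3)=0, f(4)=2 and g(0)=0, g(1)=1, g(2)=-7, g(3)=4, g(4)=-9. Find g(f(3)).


f(3) = 0
g(0) = 0

0


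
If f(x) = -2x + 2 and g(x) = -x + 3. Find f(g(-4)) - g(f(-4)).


f(g(-4)) = -12
g(f(-4)) = -7
Difference = -5

-5


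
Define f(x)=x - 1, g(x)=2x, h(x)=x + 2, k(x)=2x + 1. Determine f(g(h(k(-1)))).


k(-1) = -1
h(-1) = 1
g(1) = 2
f(2) = 1

1


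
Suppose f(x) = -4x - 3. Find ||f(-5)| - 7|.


f(-5) = 17
|17| = 17
|17 - 7| = 10

10


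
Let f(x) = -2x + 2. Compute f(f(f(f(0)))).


f(0) = 2
f(2) = -2
f(-2) = 6
f(6) = -10

-10


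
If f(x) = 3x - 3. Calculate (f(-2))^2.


f(-2) = -9
(-9)^2 = 81

81


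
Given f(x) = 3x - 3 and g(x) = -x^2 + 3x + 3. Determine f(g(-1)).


g(-1) = -1
f(-1) = -6

-6


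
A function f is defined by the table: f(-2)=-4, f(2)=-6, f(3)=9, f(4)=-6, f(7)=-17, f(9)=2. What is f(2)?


-6


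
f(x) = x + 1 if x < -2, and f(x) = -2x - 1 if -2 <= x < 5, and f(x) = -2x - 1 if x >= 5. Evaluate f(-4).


-3


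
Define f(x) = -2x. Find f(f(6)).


f(6) = -12
f(-12) = 24

24


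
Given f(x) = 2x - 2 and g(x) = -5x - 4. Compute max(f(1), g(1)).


f(1) = 0
g(1) = -9
max = 0

0


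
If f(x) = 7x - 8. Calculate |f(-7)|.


f(-7) = -57
|-57| = 57

57


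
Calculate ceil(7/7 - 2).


7/7 = 1
1 - 2 = -1
ceil(-1) = -1

-1


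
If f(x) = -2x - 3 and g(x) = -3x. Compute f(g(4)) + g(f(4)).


f(g(4)) = 21
g(f(4)) = 33
Sum = 54

54


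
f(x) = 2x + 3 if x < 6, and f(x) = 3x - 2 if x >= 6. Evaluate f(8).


8 satisfies x >= 6
f(8) = 22

22


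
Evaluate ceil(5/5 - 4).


-3


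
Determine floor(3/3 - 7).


3/3 = 1
1 - 7 = -6
floor(-6) = -6

-6


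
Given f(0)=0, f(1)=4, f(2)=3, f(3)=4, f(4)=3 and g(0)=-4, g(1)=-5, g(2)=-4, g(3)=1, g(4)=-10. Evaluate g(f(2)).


f(2) = 3
g(3) = 1

1


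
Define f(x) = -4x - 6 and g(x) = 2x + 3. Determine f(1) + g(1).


f(1) = -10
g(1) = 5
Sum = -5

-5


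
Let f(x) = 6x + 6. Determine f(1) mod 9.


f(1) = 12
12 mod 9 = 3

3


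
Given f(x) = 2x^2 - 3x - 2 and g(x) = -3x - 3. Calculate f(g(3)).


322


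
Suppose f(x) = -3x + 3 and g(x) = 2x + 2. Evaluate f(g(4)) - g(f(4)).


-11


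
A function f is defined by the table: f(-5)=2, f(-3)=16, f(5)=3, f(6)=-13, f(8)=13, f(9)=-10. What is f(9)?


Reading from the table at x = 9

-10


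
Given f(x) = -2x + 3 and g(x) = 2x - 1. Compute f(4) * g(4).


f(4) = -5
g(4) = 7
Product = -35

-35


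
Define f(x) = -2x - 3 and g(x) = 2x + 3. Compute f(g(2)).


g(2) = 7
f(7) = -17

-17


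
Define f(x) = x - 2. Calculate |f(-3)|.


f(-3) = -5
|-5| = 5

5


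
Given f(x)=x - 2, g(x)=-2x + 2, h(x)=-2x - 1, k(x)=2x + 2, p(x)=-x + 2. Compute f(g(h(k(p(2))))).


p(2) = 0
k(0) = 2
h(2) = -5
g(-5) = 12
f(12) = 10

10


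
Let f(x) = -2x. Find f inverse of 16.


Solve -2x = 16
x = (16) / (-2) = -8

-8


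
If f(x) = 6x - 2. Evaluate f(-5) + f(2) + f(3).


-6


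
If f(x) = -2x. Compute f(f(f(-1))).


f(-1) = 2
f(2) = -4
f(-4) = 8

8


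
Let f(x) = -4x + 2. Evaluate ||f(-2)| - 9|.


f(-2) = 10
|10| = 10
|10 - 9| = 1

1


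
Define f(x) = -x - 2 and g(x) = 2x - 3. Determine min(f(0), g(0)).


f(0) = -2
g(0) = -3
min = -3

-3


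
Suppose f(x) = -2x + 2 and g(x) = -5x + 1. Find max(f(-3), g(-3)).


16


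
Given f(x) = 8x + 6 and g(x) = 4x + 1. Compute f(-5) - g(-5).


f(-5) = -34
g(-5) = -19
Difference = -15

-15


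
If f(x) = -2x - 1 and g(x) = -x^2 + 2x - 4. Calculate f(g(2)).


7


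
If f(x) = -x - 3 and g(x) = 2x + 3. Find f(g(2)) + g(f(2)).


-17


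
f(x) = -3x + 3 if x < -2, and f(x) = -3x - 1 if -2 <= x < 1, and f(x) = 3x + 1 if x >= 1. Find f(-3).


-3 satisfies x < -2
f(-3) = 12

12


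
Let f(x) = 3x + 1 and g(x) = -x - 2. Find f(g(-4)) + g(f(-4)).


f(g(-4)) = 7
g(f(-4)) = 9
Sum = 16

16


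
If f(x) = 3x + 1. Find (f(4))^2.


f(4) = 13
(13)^2 = 169

169


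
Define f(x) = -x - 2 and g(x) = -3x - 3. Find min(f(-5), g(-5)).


f(-5) = 3
g(-5) = 12
min = 3

3


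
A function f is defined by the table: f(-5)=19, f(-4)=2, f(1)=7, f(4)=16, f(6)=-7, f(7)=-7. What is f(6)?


Reading from the table at x = 6

-7


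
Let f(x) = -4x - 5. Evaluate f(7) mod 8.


f(7) = -33
-33 mod 8 = 7

7


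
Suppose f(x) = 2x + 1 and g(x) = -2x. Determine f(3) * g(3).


-42


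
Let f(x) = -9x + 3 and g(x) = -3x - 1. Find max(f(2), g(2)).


-7


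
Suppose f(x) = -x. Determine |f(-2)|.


2


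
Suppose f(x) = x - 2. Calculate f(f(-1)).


-5


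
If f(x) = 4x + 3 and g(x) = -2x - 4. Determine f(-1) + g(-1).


-3


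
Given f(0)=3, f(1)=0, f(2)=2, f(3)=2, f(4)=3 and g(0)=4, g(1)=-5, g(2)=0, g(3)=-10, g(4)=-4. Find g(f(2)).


f(2) = 2
g(2) = 0

0


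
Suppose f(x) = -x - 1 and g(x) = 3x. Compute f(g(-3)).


g(-3) = -9
f(-9) = 8

8


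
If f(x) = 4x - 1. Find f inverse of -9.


Solve 4x - 1 = -9
x = (-9 + 1) / 4 = -2

-2


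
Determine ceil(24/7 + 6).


24/7 = 3.4286
3.4286 + 6 = 9.4286
ceil(9.4286) = 10

10


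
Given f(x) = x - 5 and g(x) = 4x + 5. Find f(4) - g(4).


f(4) = -1
g(4) = 21
Difference = -22

-22


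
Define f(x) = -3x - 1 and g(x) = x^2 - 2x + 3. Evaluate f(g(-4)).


g(-4) = 27
f(27) = -82

-82


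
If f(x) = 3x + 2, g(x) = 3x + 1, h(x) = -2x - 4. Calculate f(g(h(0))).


-31


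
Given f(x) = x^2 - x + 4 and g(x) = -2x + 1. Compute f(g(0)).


4


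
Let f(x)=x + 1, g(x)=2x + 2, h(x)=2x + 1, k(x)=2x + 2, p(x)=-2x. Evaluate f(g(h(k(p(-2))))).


45


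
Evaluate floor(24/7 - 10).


24/7 = 3.4286
3.4286 - 10 = -6.5714
floor(-6.5714) = -7

-7


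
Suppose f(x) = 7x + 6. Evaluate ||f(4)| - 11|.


f(4) = 34
|34| = 34
|34 - 11| = 23

23


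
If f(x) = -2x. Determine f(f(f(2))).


f(2) = -4
f(-4) = 8
f(8) = -16

-16


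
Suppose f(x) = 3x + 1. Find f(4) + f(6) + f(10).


f(4) = 13
f(6) = 19
f(10) = 31
Sum = 63

63


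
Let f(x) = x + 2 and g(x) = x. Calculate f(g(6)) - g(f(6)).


0


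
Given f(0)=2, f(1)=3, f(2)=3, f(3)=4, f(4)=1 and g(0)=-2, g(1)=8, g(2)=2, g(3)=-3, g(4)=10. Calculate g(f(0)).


f(0) = 2
g(2) = 2

2


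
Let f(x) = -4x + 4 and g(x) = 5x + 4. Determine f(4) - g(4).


f(4) = -12
g(4) = 24
Difference = -36

-36


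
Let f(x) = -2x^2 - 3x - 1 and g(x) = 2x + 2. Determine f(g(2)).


g(2) = 6
f(6) = (-2)*(6)^2 - 3*(6) - 1 = -91

-91


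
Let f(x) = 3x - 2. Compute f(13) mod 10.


f(13) = 37
37 mod 10 = 7

7


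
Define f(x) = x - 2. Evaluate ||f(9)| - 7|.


f(9) = 7
|7| = 7
|7 - 7| = 0

0


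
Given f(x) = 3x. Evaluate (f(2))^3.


f(2) = 6
(6)^3 = 216

216


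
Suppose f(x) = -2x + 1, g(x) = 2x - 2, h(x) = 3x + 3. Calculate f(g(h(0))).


h(0) = 3
g(3) = 4
f(4) = -7

-7


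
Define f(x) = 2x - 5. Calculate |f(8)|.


f(8) = 11
|11| = 11

11


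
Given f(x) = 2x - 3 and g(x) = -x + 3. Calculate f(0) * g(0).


-9


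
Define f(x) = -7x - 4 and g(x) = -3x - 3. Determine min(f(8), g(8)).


f(8) = -60
g(8) = -27
min = -60

-60


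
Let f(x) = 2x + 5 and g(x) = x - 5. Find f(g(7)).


g(7) = 2
f(2) = 9

9


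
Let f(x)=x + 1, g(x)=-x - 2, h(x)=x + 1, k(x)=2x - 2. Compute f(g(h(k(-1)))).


k(-1) = -4
h(-4) = -3
g(-3) = 1
f(1) = 2

2


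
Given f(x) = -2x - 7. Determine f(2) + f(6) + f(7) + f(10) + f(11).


f(2) = -11
f(6) = -19
f(7) = -21
f(10) = -27
f(11) = -29
Sum = -107

-107


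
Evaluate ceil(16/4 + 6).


16/4 = 4
4 + 6 = 10
ceil(10) = 10

10


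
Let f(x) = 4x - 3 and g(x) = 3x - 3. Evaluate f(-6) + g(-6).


f(-6) = -27
g(-6) = -21
Sum = -48

-48


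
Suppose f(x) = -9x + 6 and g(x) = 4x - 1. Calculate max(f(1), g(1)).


f(1) = -3
g(1) = 3
max = 3

3


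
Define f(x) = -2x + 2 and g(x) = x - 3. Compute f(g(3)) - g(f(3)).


f(g(3)) = 2
g(f(3)) = -7
Difference = 9

9


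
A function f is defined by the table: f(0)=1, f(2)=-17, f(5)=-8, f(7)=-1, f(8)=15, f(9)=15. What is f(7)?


Reading from the table at x = 7

-1


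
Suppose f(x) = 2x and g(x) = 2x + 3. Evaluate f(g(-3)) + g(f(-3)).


f(g(-3)) = -6
g(f(-3)) = -9
Sum = -15

-15


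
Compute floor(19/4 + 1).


19/4 = 4.75
4.75 + 1 = 5.75
floor(5.75) = 5

5


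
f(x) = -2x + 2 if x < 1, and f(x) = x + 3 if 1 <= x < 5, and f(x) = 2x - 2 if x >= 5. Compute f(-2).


-2 satisfies x < 1
f(-2) = 6

6


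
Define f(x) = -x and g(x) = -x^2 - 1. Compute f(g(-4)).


17


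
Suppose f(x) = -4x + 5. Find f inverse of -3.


Solve -4x + 5 = -3
x = (-3 - 5) / (-4) = 2

2


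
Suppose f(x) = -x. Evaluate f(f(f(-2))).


f(-2) = 2
f(2) = -2
f(-2) = 2

2


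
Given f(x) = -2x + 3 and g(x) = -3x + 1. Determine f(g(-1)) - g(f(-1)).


f(g(-1)) = -5
g(f(-1)) = -14
Difference = 9

9


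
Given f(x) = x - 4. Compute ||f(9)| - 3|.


2


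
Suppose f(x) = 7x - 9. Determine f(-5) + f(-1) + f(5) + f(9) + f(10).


f(-5) = -44
f(-1) = -16
f(5) = 26
f(9) = 54
f(10) = 61
Sum = 81

81


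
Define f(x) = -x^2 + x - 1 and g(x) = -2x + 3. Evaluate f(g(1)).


g(1) = 1
f(1) = (-1)*(1)^2 + 1*(1) - 1 = -1

-1


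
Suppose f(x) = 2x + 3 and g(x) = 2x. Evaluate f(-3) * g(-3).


18


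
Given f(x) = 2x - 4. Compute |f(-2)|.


f(-2) = -8
|-8| = 8

8


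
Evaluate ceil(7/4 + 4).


6


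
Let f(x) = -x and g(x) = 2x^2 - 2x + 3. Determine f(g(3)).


g(3) = 15
f(15) = -15

-15


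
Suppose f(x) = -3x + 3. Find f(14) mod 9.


f(14) = -39
-39 mod 9 = 6

6


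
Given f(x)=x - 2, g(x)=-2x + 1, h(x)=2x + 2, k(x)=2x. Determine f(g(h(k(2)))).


k(2) = 4
h(4) = 10
g(10) = -19
f(-19) = -21

-21


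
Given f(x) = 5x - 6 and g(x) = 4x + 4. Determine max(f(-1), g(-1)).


f(-1) = -11
g(-1) = 0
max = 0

0


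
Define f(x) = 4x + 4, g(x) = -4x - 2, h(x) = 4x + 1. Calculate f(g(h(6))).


h(6) = 25
g(25) = -102
f(-102) = -404

-404


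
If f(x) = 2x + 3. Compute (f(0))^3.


f(0) = 3
(3)^3 = 27

27


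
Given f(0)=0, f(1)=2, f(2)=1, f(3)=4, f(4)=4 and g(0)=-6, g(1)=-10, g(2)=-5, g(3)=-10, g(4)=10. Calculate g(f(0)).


f(0) = 0
g(0) = -6

-6


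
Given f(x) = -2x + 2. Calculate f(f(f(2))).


f(2) = -2
f(-2) = 6
f(6) = -10

-10


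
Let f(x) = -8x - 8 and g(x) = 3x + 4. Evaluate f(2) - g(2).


f(2) = -24
g(2) = 10
Difference = -34

-34


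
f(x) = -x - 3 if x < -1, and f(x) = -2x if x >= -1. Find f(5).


-10


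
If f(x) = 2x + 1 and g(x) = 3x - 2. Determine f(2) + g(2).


f(2) = 5
g(2) = 4
Sum = 9

9


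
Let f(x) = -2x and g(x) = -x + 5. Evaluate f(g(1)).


-8


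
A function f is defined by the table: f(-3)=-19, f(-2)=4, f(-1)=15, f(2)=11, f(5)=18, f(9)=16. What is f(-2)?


Reading from the table at x = -2

4


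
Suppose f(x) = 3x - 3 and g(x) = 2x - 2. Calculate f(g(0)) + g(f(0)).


-17


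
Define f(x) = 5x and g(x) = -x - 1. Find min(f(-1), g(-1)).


-5


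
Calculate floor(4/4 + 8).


4/4 = 1
1 + 8 = 9
floor(9) = 9

9


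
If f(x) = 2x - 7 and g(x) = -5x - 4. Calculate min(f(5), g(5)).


f(5) = 3
g(5) = -29
min = -29

-29


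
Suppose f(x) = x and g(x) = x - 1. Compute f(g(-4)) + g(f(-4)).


f(g(-4)) = -5
g(f(-4)) = -5
Sum = -10

-10


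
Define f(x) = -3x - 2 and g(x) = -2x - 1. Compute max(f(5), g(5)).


f(5) = -17
g(5) = -11
max = -11

-11


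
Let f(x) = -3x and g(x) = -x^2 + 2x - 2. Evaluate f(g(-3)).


g(-3) = -17
f(-17) = 51

51


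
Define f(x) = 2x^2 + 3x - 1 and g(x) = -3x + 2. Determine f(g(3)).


g(3) = -7
f(-7) = 2*(-7)^2 + 3*(-7) - 1 = 76

76


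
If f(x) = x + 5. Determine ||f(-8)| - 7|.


f(-8) = -3
|-3| = 3
|3 - 7| = 4

4


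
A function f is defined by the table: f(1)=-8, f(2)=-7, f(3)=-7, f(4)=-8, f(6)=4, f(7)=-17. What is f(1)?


Reading from the table at x = 1

-8


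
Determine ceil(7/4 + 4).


7/4 = 1.75
1.75 + 4 = 5.75
ceil(5.75) = 6

6


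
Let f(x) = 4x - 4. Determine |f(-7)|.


32


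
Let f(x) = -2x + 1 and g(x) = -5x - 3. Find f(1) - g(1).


f(1) = -1
g(1) = -8
Difference = 7

7


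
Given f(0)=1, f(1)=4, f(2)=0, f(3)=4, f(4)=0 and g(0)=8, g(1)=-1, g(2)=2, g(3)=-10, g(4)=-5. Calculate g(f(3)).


f(3) = 4
g(4) = -5

-5


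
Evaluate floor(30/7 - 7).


30/7 = 4.2857
4.2857 - 7 = -2.7143
floor(-2.7143) = -3

-3


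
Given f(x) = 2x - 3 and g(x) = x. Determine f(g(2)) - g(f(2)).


f(g(2)) = 1
g(f(2)) = 1
Difference = 0

0


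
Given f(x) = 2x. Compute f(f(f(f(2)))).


f(2) = 4
f(4) = 8
f(8) = 16
f(16) = 32

32


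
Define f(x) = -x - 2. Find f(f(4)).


f(4) = -6
f(-6) = 4

4


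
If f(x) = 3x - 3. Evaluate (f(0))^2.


f(0) = -3
(-3)^2 = 9

9


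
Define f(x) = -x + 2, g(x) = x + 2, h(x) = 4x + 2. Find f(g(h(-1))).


h(-1) = -2
g(-2) = 0
f(0) = 2

2


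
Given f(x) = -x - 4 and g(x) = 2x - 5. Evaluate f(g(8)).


-15


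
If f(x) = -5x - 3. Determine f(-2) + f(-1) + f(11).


-49


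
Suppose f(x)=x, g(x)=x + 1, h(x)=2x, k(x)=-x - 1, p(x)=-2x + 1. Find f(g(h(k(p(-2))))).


p(-2) = 5
k(5) = -6
h(-6) = -12
g(-12) = -11
f(-11) = -11

-11


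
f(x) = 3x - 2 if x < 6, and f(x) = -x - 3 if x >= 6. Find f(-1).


-1 satisfies x < 6
f(-1) = -5

-5


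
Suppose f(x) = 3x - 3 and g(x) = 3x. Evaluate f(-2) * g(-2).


f(-2) = -9
g(-2) = -6
Product = 54

54


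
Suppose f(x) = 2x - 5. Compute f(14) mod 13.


f(14) = 23
23 mod 13 = 10

10


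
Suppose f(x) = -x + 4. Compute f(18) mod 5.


1


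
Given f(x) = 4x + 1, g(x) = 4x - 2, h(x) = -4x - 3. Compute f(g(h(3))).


h(3) = -15
g(-15) = -62
f(-62) = -247

-247


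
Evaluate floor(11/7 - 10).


-9


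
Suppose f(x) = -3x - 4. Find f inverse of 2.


Solve -3x - 4 = 2
x = (2 + 4) / (-3) = -2

-2


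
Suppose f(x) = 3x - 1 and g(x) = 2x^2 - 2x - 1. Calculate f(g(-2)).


32


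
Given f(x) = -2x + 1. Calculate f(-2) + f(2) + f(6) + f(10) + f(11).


f(-2) = 5
f(2) = -3
f(6) = -11
f(10) = -19
f(11) = -21
Sum = -49

-49


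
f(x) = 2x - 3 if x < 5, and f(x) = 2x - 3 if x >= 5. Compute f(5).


5 satisfies x >= 5
f(5) = 7

7


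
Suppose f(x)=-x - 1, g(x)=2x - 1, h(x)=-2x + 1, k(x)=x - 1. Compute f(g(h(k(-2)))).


k(-2) = -3
h(-3) = 7
g(7) = 13
f(13) = -14

-14


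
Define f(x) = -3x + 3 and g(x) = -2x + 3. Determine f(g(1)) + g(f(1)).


f(g(1)) = 0
g(f(1)) = 3
Sum = 3

3


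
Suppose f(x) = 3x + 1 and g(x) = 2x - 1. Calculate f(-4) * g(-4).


f(-4) = -11
g(-4) = -9
Product = 99

99


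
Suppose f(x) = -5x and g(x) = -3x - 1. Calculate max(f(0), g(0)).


f(0) = 0
g(0) = -1
max = 0

0


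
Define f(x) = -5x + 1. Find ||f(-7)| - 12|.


f(-7) = 36
|36| = 36
|36 - 12| = 24

24


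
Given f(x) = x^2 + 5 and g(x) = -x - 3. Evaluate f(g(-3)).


5


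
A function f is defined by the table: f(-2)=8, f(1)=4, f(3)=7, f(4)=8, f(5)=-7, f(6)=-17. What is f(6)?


Reading from the table at x = 6

-17


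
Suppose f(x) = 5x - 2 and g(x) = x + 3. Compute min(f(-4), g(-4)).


f(-4) = -22
g(-4) = -1
min = -22

-22


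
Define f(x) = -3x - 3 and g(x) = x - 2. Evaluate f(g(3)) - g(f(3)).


8


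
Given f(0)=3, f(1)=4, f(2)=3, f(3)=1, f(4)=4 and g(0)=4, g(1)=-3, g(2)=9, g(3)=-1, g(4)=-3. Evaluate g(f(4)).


f(4) = 4
g(4) = -3

-3


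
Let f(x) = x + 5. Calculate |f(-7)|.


f(-7) = -2
|-2| = 2

2


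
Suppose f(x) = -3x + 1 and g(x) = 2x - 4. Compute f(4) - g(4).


f(4) = -11
g(4) = 4
Difference = -15

-15


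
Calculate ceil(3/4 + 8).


3/4 = 0.75
0.75 + 8 = 8.75
ceil(8.75) = 9

9


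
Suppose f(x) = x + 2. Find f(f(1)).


f(1) = 3
f(3) = 5

5


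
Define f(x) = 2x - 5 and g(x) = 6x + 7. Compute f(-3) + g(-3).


-22


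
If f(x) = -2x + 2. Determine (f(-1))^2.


16


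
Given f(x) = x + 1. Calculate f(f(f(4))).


7


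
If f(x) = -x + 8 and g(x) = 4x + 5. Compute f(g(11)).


g(11) = 49
f(49) = -41

-41


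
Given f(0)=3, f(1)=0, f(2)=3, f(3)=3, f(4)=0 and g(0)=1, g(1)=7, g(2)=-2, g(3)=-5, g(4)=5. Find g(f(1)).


f(1) = 0
g(0) = 1

1


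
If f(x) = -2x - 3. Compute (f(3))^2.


81


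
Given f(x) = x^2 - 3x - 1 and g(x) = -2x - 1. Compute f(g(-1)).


-3


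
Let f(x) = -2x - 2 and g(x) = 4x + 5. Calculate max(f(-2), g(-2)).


f(-2) = 2
g(-2) = -3
max = 2

2


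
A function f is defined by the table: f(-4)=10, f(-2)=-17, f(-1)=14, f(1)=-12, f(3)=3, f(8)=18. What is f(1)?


Reading from the table at x = 1

-12


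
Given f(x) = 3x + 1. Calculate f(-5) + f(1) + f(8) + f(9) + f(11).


f(-5) = -14
f(1) = 4
f(8) = 25
f(9) = 28
f(11) = 34
Sum = 77

77


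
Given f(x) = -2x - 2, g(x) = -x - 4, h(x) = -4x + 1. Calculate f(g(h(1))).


h(1) = -3
g(-3) = -1
f(-1) = 0

0


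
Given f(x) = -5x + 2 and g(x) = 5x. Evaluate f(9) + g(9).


f(9) = -43
g(9) = 45
Sum = 2

2


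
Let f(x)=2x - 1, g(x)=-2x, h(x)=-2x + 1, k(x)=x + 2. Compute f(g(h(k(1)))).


k(1) = 3
h(3) = -5
g(-5) = 10
f(10) = 19

19


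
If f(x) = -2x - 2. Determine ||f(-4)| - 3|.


3


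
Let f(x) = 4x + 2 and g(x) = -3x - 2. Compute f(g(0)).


g(0) = -2
f(-2) = -6

-6


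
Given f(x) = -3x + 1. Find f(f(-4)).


f(-4) = 13
f(13) = -38

-38


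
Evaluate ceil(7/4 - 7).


7/4 = 1.75
1.75 - 7 = -5.25
ceil(-5.25) = -5

-5


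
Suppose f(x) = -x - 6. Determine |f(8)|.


14


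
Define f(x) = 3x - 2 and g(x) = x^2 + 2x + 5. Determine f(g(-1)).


g(-1) = 4
f(4) = 10

10


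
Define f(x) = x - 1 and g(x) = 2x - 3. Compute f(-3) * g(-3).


f(-3) = -4
g(-3) = -9
Product = 36

36


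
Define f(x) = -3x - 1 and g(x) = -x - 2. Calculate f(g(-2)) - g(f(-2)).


6


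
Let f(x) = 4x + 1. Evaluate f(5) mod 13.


8


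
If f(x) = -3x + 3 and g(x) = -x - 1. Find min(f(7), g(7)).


f(7) = -18
g(7) = -8
min = -18

-18


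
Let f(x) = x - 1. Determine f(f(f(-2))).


f(-2) = -3
f(-3) = -4
f(-4) = -5

-5


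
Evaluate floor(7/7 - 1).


7/7 = 1
1 - 1 = 0
floor(0) = 0

0


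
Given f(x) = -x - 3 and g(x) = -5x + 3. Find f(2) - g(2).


f(2) = -5
g(2) = -7
Difference = 2

2


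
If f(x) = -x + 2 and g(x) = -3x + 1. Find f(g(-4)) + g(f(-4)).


f(g(-4)) = -11
g(f(-4)) = -17
Sum = -28

-28


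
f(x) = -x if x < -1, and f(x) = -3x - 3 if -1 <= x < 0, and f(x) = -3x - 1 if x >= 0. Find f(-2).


-2 satisfies x < -1
f(-2) = 2

2


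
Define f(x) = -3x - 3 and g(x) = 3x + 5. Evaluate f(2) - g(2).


f(2) = -9
g(2) = 11
Difference = -20

-20


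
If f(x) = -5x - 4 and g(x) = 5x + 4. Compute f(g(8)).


g(8) = 44
f(44) = -224

-224


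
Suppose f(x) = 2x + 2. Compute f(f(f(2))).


f(2) = 6
f(6) = 14
f(14) = 30

30


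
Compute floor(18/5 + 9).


12


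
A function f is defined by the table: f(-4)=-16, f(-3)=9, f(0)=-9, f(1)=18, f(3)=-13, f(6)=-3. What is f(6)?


Reading from the table at x = 6

-3


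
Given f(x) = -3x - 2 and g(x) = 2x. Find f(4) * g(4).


f(4) = -14
g(4) = 8
Product = -112

-112


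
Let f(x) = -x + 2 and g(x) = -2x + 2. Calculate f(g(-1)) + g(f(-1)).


-6


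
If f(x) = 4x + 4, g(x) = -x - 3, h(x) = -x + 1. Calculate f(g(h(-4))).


-28


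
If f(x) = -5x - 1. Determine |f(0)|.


1


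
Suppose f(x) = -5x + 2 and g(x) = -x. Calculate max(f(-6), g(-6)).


f(-6) = 32
g(-6) = 6
max = 32

32


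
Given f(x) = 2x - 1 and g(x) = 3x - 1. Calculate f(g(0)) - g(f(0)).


f(g(0)) = -3
g(f(0)) = -4
Difference = 1

1


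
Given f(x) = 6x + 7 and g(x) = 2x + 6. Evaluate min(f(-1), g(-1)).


1


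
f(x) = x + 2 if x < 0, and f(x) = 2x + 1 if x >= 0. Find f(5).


5 satisfies x >= 0
f(5) = 11

11


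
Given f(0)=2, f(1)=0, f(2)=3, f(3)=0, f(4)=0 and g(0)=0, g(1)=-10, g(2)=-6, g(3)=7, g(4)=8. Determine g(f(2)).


f(2) = 3
g(3) = 7

7


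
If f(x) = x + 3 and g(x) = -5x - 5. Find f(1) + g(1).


f(1) = 4
g(1) = -10
Sum = -6

-6


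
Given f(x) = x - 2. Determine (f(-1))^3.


f(-1) = -3
(-3)^3 = -27

-27


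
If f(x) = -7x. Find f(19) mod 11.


10


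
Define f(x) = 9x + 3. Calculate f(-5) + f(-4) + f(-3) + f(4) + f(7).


f(-5) = -42
f(-4) = -33
f(-3) = -24
f(4) = 39
f(7) = 66
Sum = 6

6


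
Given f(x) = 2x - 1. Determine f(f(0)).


f(0) = -1
f(-1) = -3

-3


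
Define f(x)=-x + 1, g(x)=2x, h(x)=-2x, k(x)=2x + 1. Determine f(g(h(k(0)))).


k(0) = 1
h(1) = -2
g(-2) = -4
f(-4) = 5

5


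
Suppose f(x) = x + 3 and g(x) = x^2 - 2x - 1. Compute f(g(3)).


g(3) = 2
f(2) = 5

5


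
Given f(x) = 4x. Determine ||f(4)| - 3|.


f(4) = 16
|16| = 16
|16 - 3| = 13

13


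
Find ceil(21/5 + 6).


21/5 = 4.2
4.2 + 6 = 10.2
ceil(10.2) = 11

11


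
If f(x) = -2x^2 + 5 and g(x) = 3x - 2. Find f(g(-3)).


-237


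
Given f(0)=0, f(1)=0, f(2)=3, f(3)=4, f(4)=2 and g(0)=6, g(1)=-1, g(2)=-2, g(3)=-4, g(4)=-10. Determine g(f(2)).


-4


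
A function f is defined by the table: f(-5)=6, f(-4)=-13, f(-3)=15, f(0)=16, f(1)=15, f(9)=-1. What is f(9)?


Reading from the table at x = 9

-1


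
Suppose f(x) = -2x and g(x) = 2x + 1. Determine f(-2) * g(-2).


f(-2) = 4
g(-2) = -3
Product = -12

-12


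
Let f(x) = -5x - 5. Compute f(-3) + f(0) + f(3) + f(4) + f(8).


f(-3) = 10
f(0) = -5
f(3) = -20
f(4) = -25
f(8) = -45
Sum = -85

-85


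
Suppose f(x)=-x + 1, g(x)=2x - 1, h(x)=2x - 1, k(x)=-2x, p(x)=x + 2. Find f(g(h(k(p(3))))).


44


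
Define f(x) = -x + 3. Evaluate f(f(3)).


3


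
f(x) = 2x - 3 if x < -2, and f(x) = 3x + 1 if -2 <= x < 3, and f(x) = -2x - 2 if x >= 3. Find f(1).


1 satisfies -2 <= x < 3
f(1) = 4

4


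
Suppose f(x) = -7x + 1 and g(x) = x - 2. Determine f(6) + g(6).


f(6) = -41
g(6) = 4
Sum = -37

-37


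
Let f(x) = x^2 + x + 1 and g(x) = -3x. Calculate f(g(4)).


g(4) = -12
f(-12) = 1*(-12)^2 + 1*(-12) + 1 = 133

133


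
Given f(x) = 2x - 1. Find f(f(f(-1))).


f(-1) = -3
f(-3) = -7
f(-7) = -15

-15


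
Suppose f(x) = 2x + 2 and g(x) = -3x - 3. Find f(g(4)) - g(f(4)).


f(g(4)) = -28
g(f(4)) = -33
Difference = 5

5


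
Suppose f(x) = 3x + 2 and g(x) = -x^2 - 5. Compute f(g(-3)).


g(-3) = -14
f(-14) = -40

-40


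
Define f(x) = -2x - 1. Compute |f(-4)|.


f(-4) = 7
|7| = 7

7


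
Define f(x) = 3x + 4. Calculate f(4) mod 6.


4


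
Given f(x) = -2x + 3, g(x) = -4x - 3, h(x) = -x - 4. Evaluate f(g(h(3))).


h(3) = -7
g(-7) = 25
f(25) = -47

-47


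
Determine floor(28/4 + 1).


8


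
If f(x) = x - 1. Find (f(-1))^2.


f(-1) = -2
(-2)^2 = 4

4


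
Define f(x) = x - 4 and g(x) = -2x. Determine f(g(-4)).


g(-4) = 8
f(8) = 4

4


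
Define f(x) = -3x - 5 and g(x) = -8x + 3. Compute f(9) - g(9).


f(9) = -32
g(9) = -69
Difference = 37

37


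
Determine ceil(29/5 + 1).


29/5 = 5.8
5.8 + 1 = 6.8
ceil(6.8) = 7

7


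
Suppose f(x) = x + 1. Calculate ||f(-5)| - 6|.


f(-5) = -4
|-4| = 4
|4 - 6| = 2

2


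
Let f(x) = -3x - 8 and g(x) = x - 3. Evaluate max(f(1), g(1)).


f(1) = -11
g(1) = -2
max = -2

-2


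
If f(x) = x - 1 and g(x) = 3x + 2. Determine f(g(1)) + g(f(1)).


f(g(1)) = 4
g(f(1)) = 2
Sum = 6

6


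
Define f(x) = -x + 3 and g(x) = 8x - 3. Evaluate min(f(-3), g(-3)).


f(-3) = 6
g(-3) = -27
min = -27

-27


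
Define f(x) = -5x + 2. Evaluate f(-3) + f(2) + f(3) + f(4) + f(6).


-50


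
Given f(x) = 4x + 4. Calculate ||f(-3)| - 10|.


2


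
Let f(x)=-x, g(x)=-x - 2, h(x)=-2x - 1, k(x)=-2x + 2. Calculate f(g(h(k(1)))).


1


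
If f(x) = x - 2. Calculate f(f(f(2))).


f(2) = 0
f(0) = -2
f(-2) = -4

-4


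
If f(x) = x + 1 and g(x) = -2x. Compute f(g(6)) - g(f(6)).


3


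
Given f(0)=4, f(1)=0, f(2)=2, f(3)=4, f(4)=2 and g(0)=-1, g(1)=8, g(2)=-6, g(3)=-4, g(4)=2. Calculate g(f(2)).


f(2) = 2
g(2) = -6

-6


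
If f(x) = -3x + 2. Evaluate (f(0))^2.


4


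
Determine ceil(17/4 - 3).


17/4 = 4.25
4.25 - 3 = 1.25
ceil(1.25) = 2

2


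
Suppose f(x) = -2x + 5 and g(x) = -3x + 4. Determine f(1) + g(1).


f(1) = 3
g(1) = 1
Sum = 4

4


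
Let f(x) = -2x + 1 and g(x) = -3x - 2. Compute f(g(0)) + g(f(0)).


f(g(0)) = 5
g(f(0)) = -5
Sum = 0

0


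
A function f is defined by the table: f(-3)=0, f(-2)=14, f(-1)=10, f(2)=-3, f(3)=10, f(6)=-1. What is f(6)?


Reading from the table at x = 6

-1


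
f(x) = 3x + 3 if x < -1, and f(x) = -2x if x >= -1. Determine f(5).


5 satisfies x >= -1
f(5) = -10

-10


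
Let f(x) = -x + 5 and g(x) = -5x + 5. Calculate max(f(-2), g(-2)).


f(-2) = 7
g(-2) = 15
max = 15

15


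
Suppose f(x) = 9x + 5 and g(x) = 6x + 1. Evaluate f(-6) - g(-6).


f(-6) = -49
g(-6) = -35
Difference = -14

-14


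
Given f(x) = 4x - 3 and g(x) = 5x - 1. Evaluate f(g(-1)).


g(-1) = -6
f(-6) = -27

-27


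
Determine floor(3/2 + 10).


3/2 = 1.5
1.5 + 10 = 11.5
floor(11.5) = 11

11


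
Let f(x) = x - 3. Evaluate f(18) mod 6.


f(18) = 15
15 mod 6 = 3

3


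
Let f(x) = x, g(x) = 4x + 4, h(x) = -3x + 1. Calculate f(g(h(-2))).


h(-2) = 7
g(7) = 32
f(32) = 32

32


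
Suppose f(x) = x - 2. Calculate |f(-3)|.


f(-3) = -5
|-5| = 5

5


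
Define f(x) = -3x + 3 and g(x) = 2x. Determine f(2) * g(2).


-12


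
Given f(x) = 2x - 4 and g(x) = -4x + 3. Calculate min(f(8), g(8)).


f(8) = 12
g(8) = -29
min = -29

-29


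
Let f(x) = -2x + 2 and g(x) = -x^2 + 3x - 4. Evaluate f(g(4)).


g(4) = -8
f(-8) = 18

18


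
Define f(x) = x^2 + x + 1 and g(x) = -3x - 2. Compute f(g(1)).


21


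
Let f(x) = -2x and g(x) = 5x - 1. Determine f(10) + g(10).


f(10) = -20
g(10) = 49
Sum = 29

29


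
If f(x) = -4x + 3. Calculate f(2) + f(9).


f(2) = -5
f(9) = -33
Sum = -38

-38


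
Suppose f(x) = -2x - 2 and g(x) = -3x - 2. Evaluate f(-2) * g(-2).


f(-2) = 2
g(-2) = 4
Product = 8

8


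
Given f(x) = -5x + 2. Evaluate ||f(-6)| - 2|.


f(-6) = 32
|32| = 32
|32 - 2| = 30

30


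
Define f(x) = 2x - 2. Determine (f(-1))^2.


f(-1) = -4
(-4)^2 = 16

16


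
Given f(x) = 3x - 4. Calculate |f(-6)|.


f(-6) = -22
|-22| = 22

22


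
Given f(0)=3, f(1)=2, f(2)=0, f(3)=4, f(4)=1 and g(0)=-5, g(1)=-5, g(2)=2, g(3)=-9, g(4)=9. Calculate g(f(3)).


f(3) = 4
g(4) = 9

9


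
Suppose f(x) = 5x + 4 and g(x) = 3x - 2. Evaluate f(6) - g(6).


f(6) = 34
g(6) = 16
Difference = 18

18


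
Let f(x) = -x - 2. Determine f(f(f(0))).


f(0) = -2
f(-2) = 0
f(0) = -2

-2


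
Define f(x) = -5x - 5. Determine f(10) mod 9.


f(10) = -55
-55 mod 9 = 8

8


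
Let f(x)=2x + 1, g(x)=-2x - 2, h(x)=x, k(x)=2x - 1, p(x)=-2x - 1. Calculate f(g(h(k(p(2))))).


p(2) = -5
k(-5) = -11
h(-11) = -11
g(-11) = 20
f(20) = 41

41


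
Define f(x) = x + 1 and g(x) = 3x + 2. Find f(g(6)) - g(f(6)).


-2


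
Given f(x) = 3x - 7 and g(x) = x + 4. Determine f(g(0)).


g(0) = 4
f(4) = 5

5


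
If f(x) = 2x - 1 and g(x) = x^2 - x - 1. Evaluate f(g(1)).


g(1) = -1
f(-1) = -3

-3


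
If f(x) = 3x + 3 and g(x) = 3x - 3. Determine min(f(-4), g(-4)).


f(-4) = -9
g(-4) = -15
min = -15

-15


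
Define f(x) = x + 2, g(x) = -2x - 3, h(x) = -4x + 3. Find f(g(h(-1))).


-15


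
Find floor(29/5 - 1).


29/5 = 5.8
5.8 - 1 = 4.8
floor(4.8) = 4

4


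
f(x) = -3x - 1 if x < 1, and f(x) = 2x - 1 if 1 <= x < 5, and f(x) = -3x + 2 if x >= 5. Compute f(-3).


-3 satisfies x < 1
f(-3) = 8

8


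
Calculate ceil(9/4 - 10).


9/4 = 2.25
2.25 - 10 = -7.75
ceil(-7.75) = -7

-7


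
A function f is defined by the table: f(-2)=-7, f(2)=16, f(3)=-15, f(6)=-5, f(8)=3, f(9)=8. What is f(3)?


-15


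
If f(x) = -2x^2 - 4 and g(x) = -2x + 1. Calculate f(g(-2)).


-54


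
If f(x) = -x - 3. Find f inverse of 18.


Solve -x - 3 = 18
x = (18 + 3) / (-1) = -21

-21


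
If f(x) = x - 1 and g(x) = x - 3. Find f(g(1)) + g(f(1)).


f(g(1)) = -3
g(f(1)) = -3
Sum = -6

-6


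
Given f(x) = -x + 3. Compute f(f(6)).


f(6) = -3
f(-3) = 6

6


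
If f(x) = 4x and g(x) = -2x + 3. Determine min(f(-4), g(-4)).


-16


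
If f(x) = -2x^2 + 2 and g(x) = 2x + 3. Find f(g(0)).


g(0) = 3
f(3) = (-2)*(3)^2 + 2 = -16

-16


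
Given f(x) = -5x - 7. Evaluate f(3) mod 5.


f(3) = -22
-22 mod 5 = 3

3


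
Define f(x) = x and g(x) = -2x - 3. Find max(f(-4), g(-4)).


f(-4) = -4
g(-4) = 5
max = 5

5


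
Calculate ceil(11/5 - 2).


11/5 = 2.2
2.2 - 2 = 0.2
ceil(0.2) = 1

1


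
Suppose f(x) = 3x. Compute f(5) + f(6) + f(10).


f(5) = 15
f(6) = 18
f(10) = 30
Sum = 63

63


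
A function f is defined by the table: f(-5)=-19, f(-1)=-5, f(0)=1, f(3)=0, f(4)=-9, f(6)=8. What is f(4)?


Reading from the table at x = 4

-9


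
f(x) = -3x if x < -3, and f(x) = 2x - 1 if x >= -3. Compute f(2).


3


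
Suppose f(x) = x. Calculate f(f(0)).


f(0) = 0
f(0) = 0

0


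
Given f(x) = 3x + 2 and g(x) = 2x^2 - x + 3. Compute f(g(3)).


g(3) = 18
f(18) = 56

56


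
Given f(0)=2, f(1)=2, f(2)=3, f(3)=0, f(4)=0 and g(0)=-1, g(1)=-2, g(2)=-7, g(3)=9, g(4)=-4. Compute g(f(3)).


f(3) = 0
g(0) = -1

-1


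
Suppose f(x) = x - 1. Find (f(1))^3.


f(1) = 0
(0)^3 = 0

0


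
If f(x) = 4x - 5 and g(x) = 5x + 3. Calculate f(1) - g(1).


f(1) = -1
g(1) = 8
Difference = -9

-9


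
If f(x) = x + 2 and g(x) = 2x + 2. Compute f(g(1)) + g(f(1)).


f(g(1)) = 6
g(f(1)) = 8
Sum = 14

14


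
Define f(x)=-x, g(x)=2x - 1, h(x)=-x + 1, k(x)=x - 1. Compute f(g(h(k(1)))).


-1


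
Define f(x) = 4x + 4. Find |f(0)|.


f(0) = 4
|4| = 4

4


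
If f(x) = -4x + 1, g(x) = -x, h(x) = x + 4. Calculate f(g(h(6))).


h(6) = 10
g(10) = -10
f(-10) = 41

41


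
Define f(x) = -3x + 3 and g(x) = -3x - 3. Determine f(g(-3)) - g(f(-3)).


24


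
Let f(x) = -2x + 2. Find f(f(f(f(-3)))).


f(-3) = 8
f(8) = -14
f(-14) = 30
f(30) = -58

-58


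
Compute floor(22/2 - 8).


3


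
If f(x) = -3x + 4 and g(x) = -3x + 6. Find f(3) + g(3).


f(3) = -5
g(3) = -3
Sum = -8

-8


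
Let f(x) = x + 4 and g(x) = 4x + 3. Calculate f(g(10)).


g(10) = 43
f(43) = 47

47


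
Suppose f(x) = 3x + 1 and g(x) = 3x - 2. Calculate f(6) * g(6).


304


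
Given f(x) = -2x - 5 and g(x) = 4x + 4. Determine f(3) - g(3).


f(3) = -11
g(3) = 16
Difference = -27

-27


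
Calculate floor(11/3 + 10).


13


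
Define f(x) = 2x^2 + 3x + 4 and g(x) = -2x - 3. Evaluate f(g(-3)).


g(-3) = 3
f(3) = 2*(3)^2 + 3*(3) + 4 = 31

31


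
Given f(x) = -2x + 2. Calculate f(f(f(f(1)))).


6


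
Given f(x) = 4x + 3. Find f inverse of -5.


Solve 4x + 3 = -5
x = (-5 - 3) / 4 = -2

-2


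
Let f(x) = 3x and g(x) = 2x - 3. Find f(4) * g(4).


f(4) = 12
g(4) = 5
Product = 60

60


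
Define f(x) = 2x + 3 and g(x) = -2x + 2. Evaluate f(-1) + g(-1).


f(-1) = 1
g(-1) = 4
Sum = 5

5


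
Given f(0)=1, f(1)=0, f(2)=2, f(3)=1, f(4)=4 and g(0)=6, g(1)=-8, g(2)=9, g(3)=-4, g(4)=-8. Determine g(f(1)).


f(1) = 0
g(0) = 6

6


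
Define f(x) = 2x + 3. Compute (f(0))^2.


f(0) = 3
(3)^2 = 9

9


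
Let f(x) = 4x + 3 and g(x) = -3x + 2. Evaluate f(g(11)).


g(11) = -31
f(-31) = -121

-121


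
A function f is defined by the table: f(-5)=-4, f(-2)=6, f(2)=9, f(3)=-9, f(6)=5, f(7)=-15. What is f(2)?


9


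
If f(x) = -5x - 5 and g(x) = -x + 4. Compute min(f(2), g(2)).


f(2) = -15
g(2) = 2
min = -15

-15


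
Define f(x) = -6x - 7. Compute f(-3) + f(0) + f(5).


f(-3) = 11
f(0) = -7
f(5) = -37
Sum = -33

-33


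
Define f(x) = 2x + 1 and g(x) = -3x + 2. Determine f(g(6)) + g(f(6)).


f(g(6)) = -31
g(f(6)) = -37
Sum = -68

-68


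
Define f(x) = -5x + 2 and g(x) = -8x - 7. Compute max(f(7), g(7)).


f(7) = -33
g(7) = -63
max = -33

-33


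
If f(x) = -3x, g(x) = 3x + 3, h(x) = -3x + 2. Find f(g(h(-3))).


h(-3) = 11
g(11) = 36
f(36) = -108

-108


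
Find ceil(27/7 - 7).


-3


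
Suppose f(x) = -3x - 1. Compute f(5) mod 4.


f(5) = -16
-16 mod 4 = 0

0


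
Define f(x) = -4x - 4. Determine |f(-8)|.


28


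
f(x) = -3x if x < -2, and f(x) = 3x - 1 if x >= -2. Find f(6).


17


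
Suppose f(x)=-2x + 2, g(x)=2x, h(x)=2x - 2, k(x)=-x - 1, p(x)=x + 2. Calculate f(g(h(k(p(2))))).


p(2) = 4
k(4) = -5
h(-5) = -12
g(-12) = -24
f(-24) = 50

50


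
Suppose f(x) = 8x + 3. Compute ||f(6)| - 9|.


42


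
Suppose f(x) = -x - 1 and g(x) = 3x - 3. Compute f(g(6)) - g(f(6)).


f(g(6)) = -16
g(f(6)) = -24
Difference = 8

8


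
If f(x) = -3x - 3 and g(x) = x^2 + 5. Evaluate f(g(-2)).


g(-2) = 9
f(9) = -30

-30


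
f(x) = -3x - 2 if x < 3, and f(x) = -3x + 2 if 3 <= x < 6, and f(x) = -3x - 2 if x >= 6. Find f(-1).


-1 satisfies x < 3
f(-1) = 1

1


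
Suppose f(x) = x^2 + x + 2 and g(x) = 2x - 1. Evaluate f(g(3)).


g(3) = 5
f(5) = 1*(5)^2 + 1*(5) + 2 = 32

32


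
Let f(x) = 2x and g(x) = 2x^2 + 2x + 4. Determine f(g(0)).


8


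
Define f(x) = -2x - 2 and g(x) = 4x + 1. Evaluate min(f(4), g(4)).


f(4) = -10
g(4) = 17
min = -10

-10


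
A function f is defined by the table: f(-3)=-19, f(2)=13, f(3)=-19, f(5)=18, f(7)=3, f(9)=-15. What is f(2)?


Reading from the table at x = 2

13


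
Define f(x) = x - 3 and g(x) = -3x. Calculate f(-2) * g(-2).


f(-2) = -5
g(-2) = 6
Product = -30

-30


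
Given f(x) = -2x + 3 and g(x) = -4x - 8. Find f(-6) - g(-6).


f(-6) = 15
g(-6) = 16
Difference = -1

-1


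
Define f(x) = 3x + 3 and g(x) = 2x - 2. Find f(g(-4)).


-27


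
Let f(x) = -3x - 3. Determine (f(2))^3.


f(2) = -9
(-9)^3 = -729

-729


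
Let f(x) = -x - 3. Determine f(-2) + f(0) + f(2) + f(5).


f(-2) = -1
f(0) = -3
f(2) = -5
f(5) = -8
Sum = -17

-17


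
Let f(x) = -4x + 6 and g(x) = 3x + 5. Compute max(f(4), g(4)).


17


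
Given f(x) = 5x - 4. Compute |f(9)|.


f(9) = 41
|41| = 41

41


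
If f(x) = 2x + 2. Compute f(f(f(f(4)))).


f(4) = 10
f(10) = 22
f(22) = 46
f(46) = 94

94


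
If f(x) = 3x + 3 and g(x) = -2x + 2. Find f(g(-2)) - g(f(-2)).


13


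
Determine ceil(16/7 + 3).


6


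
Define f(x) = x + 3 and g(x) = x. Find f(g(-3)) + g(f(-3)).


f(g(-3)) = 0
g(f(-3)) = 0
Sum = 0

0


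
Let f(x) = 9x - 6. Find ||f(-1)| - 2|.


f(-1) = -15
|-15| = 15
|15 - 2| = 13

13


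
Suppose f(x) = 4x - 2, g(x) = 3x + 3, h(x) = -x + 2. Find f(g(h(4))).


h(4) = -2
g(-2) = -3
f(-3) = -14

-14


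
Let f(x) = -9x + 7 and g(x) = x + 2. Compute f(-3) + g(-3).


f(-3) = 34
g(-3) = -1
Sum = 33

33


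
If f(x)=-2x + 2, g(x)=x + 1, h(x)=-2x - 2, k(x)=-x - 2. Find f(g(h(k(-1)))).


k(-1) = -1
h(-1) = 0
g(0) = 1
f(1) = 0

0


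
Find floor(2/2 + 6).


7


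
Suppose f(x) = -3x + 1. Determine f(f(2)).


f(2) = -5
f(-5) = 16

16


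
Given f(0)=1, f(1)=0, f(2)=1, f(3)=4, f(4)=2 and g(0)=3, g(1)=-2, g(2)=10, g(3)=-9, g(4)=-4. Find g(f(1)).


f(1) = 0
g(0) = 3

3


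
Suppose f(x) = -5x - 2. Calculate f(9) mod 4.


f(9) = -47
-47 mod 4 = 1

1


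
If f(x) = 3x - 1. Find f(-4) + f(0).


-14


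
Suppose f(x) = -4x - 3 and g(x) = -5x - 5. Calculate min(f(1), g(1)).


f(1) = -7
g(1) = -10
min = -10

-10


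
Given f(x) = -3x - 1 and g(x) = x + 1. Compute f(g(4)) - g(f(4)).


f(g(4)) = -16
g(f(4)) = -12
Difference = -4

-4


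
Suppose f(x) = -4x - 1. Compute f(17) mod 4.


3


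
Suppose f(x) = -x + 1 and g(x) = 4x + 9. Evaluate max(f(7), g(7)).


f(7) = -6
g(7) = 37
max = 37

37


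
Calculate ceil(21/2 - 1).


10


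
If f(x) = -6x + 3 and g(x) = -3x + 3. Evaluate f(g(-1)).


g(-1) = 6
f(6) = -33

-33


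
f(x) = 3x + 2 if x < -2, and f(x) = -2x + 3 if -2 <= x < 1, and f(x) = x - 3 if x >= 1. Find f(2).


2 satisfies x >= 1
f(2) = -1

-1


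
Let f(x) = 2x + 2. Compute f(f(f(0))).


f(0) = 2
f(2) = 6
f(6) = 14

14


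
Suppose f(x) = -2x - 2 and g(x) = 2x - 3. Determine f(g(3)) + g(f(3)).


f(g(3)) = -8
g(f(3)) = -19
Sum = -27

-27


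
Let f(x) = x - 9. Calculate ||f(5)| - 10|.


f(5) = -4
|-4| = 4
|4 - 10| = 6

6


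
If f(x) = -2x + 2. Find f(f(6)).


f(6) = -10
f(-10) = 22

22


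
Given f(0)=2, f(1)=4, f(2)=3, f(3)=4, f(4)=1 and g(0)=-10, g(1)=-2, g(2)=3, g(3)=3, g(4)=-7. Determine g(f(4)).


-2
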